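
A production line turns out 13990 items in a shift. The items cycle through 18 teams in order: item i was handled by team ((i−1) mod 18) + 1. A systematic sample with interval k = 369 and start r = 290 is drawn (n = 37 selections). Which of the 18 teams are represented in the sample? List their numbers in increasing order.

Consecutive selections differ by k = 369, so their team numbers differ by 369 mod 18 = 9.
gcd(369, 18) = 9, so the sample visits 18/9 = 2 distinct residues mod 18.
Start 290 is team 2; the teams hit are 2, 11.

2, 11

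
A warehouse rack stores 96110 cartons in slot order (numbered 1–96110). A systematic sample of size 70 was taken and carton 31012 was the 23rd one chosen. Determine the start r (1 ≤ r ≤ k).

k = 96110/70 = 1373
r = 31012 − (23−1)×1373 = 31012 − 30206 = 806

806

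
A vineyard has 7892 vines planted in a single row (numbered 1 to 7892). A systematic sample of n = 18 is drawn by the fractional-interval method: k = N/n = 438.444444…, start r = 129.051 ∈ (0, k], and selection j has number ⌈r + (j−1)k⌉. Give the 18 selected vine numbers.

130, 568, 1006, 1445, 1883, 2322, 2760, 3199, 3637, 4076, 4514, 4952, 5391, 5829, 6268, 6706, 7145, 7583

j=1: r + 0k = 129.051 → ⌈·⌉ = 130
j=2: r + 1k = 567.495444… → ⌈·⌉ = 568
j=3: r + 2k = 1005.939888… → ⌈·⌉ = 1006
j=4: r + 3k = 1444.384333… → ⌈·⌉ = 1445
j=5: r + 4k = 1882.828777… → ⌈·⌉ = 1883
j=6: r + 5k = 2321.273222… → ⌈·⌉ = 2322
j=7: r + 6k = 2759.717666… → ⌈·⌉ = 2760
j=8: r + 7k = 3198.162111… → ⌈·⌉ = 3199
j=9: r + 8k = 3636.606555… → ⌈·⌉ = 3637
j=10: r + 9k = 4075.051 → ⌈·⌉ = 4076
j=11: r + 10k = 4513.495444… → ⌈·⌉ = 4514
j=12: r + 11k = 4951.939888… → ⌈·⌉ = 4952
j=13: r + 12k = 5390.384333… → ⌈·⌉ = 5391
j=14: r + 13k = 5828.828777… → ⌈·⌉ = 5829
j=15: r + 14k = 6267.273222… → ⌈·⌉ = 6268
j=16: r + 15k = 6705.717666… → ⌈·⌉ = 6706
j=17: r + 16k = 7144.162111… → ⌈·⌉ = 7145
j=18: r + 17k = 7582.606555… → ⌈·⌉ = 7583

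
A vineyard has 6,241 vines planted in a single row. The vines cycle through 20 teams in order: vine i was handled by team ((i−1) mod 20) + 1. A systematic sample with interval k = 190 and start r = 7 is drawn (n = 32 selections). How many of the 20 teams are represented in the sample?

2

Consecutive selections differ by k = 190, so their team numbers differ by 190 mod 20 = 10.
gcd(190, 20) = 10, so the sample visits 20/10 = 2 distinct residues mod 20.
Start 7 is team 7; the teams hit are 7, 17.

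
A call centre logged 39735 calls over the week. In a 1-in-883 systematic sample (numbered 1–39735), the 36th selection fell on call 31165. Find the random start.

k = 883
r = 31165 − (36−1)×883 = 31165 − 30905 = 260

260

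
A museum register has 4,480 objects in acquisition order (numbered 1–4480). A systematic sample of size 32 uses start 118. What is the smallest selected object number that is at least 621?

678

k = 4480/32 = 140
Steps past start: ⌈(621 − 118)/140⌉ = ⌈503/140⌉ = 4
Selected object: 118 + 4×140 = 678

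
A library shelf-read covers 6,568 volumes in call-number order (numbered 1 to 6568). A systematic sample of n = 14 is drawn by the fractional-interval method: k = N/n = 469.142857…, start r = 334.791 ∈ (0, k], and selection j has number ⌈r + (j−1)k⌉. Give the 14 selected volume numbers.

335, 804, 1274, 1743, 2212, 2681, 3150, 3619, 4088, 4558, 5027, 5496, 5965, 6434

j=1: r + 0k = 334.791 → ⌈·⌉ = 335
j=2: r + 1k = 803.933857… → ⌈·⌉ = 804
j=3: r + 2k = 1273.076714… → ⌈·⌉ = 1274
j=4: r + 3k = 1742.219571… → ⌈·⌉ = 1743
j=5: r + 4k = 2211.362428… → ⌈·⌉ = 2212
j=6: r + 5k = 2680.505285… → ⌈·⌉ = 2681
j=7: r + 6k = 3149.648142… → ⌈·⌉ = 3150
j=8: r + 7k = 3618.791 → ⌈·⌉ = 3619
j=9: r + 8k = 4087.933857… → ⌈·⌉ = 4088
j=10: r + 9k = 4557.076714… → ⌈·⌉ = 4558
j=11: r + 10k = 5026.219571… → ⌈·⌉ = 5027
j=12: r + 11k = 5495.362428… → ⌈·⌉ = 5496
j=13: r + 12k = 5964.505285… → ⌈·⌉ = 5965
j=14: r + 13k = 6433.648142… → ⌈·⌉ = 6434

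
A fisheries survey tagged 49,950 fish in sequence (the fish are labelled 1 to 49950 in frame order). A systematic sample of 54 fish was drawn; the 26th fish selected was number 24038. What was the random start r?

913

k = 49950/54 = 925
r = 24038 − (26−1)×925 = 24038 − 23125 = 913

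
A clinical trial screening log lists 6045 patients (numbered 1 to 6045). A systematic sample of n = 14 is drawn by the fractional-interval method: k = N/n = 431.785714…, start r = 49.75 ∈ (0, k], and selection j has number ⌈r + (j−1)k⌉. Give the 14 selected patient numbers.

j=1: r + 0k = 49.75 → ⌈·⌉ = 50
j=2: r + 1k = 481.535714… → ⌈·⌉ = 482
j=3: r + 2k = 913.321428… → ⌈·⌉ = 914
j=4: r + 3k = 1345.107142… → ⌈·⌉ = 1346
j=5: r + 4k = 1776.892857… → ⌈·⌉ = 1777
j=6: r + 5k = 2208.678571… → ⌈·⌉ = 2209
j=7: r + 6k = 2640.464285… → ⌈·⌉ = 2641
j=8: r + 7k = 3072.25 → ⌈·⌉ = 3073
j=9: r + 8k = 3504.035714… → ⌈·⌉ = 3505
j=10: r + 9k = 3935.821428… → ⌈·⌉ = 3936
j=11: r + 10k = 4367.607142… → ⌈·⌉ = 4368
j=12: r + 11k = 4799.392857… → ⌈·⌉ = 4800
j=13: r + 12k = 5231.178571… → ⌈·⌉ = 5232
j=14: r + 13k = 5662.964285… → ⌈·⌉ = 5663

50, 482, 914, 1346, 1777, 2209, 2641, 3073, 3505, 3936, 4368, 4800, 5232, 5663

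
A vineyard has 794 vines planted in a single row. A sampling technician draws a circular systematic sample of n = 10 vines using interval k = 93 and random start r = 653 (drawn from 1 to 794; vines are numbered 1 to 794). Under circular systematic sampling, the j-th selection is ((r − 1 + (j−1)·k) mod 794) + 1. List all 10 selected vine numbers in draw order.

Selection 1: 653
Selection 2: 653 + 93 = 746
Selection 3: 746 + 93 = 839 → 839 − 794 = 45
Selection 4: 45 + 93 = 138
Selection 5: 138 + 93 = 231
Selection 6: 231 + 93 = 324
Selection 7: 324 + 93 = 417
Selection 8: 417 + 93 = 510
Selection 9: 510 + 93 = 603
Selection 10: 603 + 93 = 696

653, 746, 45, 138, 231, 324, 417, 510, 603, 696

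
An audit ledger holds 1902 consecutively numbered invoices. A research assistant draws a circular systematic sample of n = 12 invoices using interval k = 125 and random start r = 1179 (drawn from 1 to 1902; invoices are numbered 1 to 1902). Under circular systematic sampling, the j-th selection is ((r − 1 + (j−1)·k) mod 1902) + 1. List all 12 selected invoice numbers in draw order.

1179, 1304, 1429, 1554, 1679, 1804, 27, 152, 277, 402, 527, 652

Selection 1: 1179
Selection 2: 1179 + 125 = 1304
Selection 3: 1304 + 125 = 1429
Selection 4: 1429 + 125 = 1554
Selection 5: 1554 + 125 = 1679
Selection 6: 1679 + 125 = 1804
Selection 7: 1804 + 125 = 1929 → 1929 − 1902 = 27
Selection 8: 27 + 125 = 152
Selection 9: 152 + 125 = 277
Selection 10: 277 + 125 = 402
Selection 11: 402 + 125 = 527
Selection 12: 527 + 125 = 652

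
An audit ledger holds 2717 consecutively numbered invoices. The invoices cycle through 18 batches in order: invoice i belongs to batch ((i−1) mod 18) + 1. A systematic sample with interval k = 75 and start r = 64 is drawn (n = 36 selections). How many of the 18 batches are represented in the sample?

Consecutive selections differ by k = 75, so their batch numbers differ by 75 mod 18 = 3.
gcd(75, 18) = 3, so the sample visits 18/3 = 6 distinct residues mod 18.
Start 64 is batch 10; the batches hit are 1, 4, 7, 10, 13, 16.

6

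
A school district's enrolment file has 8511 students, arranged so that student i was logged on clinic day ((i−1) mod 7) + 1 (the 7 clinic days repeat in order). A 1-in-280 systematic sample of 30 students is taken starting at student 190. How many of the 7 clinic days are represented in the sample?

Consecutive selections differ by k = 280, so their clinic day numbers differ by 280 mod 7 = 0.
gcd(280, 7) = 7, so the sample visits 7/7 = 1 distinct residues mod 7.
Start 190 is clinic day 1; the clinic days hit are 1.

1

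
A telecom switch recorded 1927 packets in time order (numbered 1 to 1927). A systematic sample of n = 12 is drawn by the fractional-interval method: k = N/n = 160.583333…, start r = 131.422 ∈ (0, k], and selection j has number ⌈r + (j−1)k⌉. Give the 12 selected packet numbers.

j=1: r + 0k = 131.422 → ⌈·⌉ = 132
j=2: r + 1k = 292.005333… → ⌈·⌉ = 293
j=3: r + 2k = 452.588666… → ⌈·⌉ = 453
j=4: r + 3k = 613.172 → ⌈·⌉ = 614
j=5: r + 4k = 773.755333… → ⌈·⌉ = 774
j=6: r + 5k = 934.338666… → ⌈·⌉ = 935
j=7: r + 6k = 1094.922 → ⌈·⌉ = 1095
j=8: r + 7k = 1255.505333… → ⌈·⌉ = 1256
j=9: r + 8k = 1416.088666… → ⌈·⌉ = 1417
j=10: r + 9k = 1576.672 → ⌈·⌉ = 1577
j=11: r + 10k = 1737.255333… → ⌈·⌉ = 1738
j=12: r + 11k = 1897.838666… → ⌈·⌉ = 1898

132, 293, 453, 614, 774, 935, 1095, 1256, 1417, 1577, 1738, 1898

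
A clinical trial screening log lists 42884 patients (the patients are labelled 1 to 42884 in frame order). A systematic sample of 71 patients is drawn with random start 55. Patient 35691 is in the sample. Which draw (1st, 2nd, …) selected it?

k = 42884/71 = 604
position = (35691 − 55)/604 + 1 = 35636/604 + 1 = 59 + 1 = 60

60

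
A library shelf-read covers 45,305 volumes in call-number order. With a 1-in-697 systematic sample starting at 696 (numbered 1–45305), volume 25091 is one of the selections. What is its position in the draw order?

k = 697
position = (25091 − 696)/697 + 1 = 24395/697 + 1 = 35 + 1 = 36

36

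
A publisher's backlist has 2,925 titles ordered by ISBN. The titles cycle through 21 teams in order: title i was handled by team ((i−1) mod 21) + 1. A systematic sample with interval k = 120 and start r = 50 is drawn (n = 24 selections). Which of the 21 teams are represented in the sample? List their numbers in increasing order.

2, 5, 8, 11, 14, 17, 20

Consecutive selections differ by k = 120, so their team numbers differ by 120 mod 21 = 15.
gcd(120, 21) = 3, so the sample visits 21/3 = 7 distinct residues mod 21.
Start 50 is team 8; the teams hit are 2, 5, 8, 11, 14, 17, 20.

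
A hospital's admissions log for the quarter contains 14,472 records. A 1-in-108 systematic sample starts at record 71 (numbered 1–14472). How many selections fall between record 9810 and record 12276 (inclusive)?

23

k = 108
First selection ≥ 9810: 71 + ⌈(9810−71)/108⌉·108 = 71 + 91×108 = 9899
Last selection ≤ 12276: 71 + ⌊(12276−71)/108⌋·108 = 71 + 113×108 = 12275
Count = 113 − 91 + 1 = 23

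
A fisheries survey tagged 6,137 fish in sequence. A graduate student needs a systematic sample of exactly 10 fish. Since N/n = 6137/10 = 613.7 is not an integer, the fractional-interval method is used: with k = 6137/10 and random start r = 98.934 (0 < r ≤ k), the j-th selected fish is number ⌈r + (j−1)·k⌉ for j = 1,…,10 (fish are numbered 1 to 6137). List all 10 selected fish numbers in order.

j=1: r + 0k = 98.934 → ⌈·⌉ = 99
j=2: r + 1k = 712.634 → ⌈·⌉ = 713
j=3: r + 2k = 1326.334 → ⌈·⌉ = 1327
j=4: r + 3k = 1940.034 → ⌈·⌉ = 1941
j=5: r + 4k = 2553.734 → ⌈·⌉ = 2554
j=6: r + 5k = 3167.434 → ⌈·⌉ = 3168
j=7: r + 6k = 3781.134 → ⌈·⌉ = 3782
j=8: r + 7k = 4394.834 → ⌈·⌉ = 4395
j=9: r + 8k = 5008.534 → ⌈·⌉ = 5009
j=10: r + 9k = 5622.234 → ⌈·⌉ = 5623

99, 713, 1327, 1941, 2554, 3168, 3782, 4395, 5009, 5623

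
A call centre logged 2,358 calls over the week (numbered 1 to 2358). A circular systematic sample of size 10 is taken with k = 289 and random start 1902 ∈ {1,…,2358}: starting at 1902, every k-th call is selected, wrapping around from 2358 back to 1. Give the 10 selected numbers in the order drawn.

1902, 2191, 122, 411, 700, 989, 1278, 1567, 1856, 2145

Selection 1: 1902
Selection 2: 1902 + 289 = 2191
Selection 3: 2191 + 289 = 2480 → 2480 − 2358 = 122
Selection 4: 122 + 289 = 411
Selection 5: 411 + 289 = 700
Selection 6: 700 + 289 = 989
Selection 7: 989 + 289 = 1278
Selection 8: 1278 + 289 = 1567
Selection 9: 1567 + 289 = 1856
Selection 10: 1856 + 289 = 2145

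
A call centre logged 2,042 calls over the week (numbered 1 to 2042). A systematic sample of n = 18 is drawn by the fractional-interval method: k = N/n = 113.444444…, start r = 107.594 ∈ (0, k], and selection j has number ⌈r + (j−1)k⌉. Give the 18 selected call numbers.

j=1: r + 0k = 107.594 → ⌈·⌉ = 108
j=2: r + 1k = 221.038444… → ⌈·⌉ = 222
j=3: r + 2k = 334.482888… → ⌈·⌉ = 335
j=4: r + 3k = 447.927333… → ⌈·⌉ = 448
j=5: r + 4k = 561.371777… → ⌈·⌉ = 562
j=6: r + 5k = 674.816222… → ⌈·⌉ = 675
j=7: r + 6k = 788.260666… → ⌈·⌉ = 789
j=8: r + 7k = 901.705111… → ⌈·⌉ = 902
j=9: r + 8k = 1015.149555… → ⌈·⌉ = 1016
j=10: r + 9k = 1128.594 → ⌈·⌉ = 1129
j=11: r + 10k = 1242.038444… → ⌈·⌉ = 1243
j=12: r + 11k = 1355.482888… → ⌈·⌉ = 1356
j=13: r + 12k = 1468.927333… → ⌈·⌉ = 1469
j=14: r + 13k = 1582.371777… → ⌈·⌉ = 1583
j=15: r + 14k = 1695.816222… → ⌈·⌉ = 1696
j=16: r + 15k = 1809.260666… → ⌈·⌉ = 1810
j=17: r + 16k = 1922.705111… → ⌈·⌉ = 1923
j=18: r + 17k = 2036.149555… → ⌈·⌉ = 2037

108, 222, 335, 448, 562, 675, 789, 902, 1016, 1129, 1243, 1356, 1469, 1583, 1696, 1810, 1923, 2037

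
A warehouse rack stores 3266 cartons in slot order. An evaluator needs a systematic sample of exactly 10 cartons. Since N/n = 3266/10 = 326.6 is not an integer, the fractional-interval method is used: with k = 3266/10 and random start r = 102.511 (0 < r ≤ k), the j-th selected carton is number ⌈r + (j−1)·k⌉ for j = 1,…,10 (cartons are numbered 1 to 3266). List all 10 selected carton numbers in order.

j=1: r + 0k = 102.511 → ⌈·⌉ = 103
j=2: r + 1k = 429.111 → ⌈·⌉ = 430
j=3: r + 2k = 755.711 → ⌈·⌉ = 756
j=4: r + 3k = 1082.311 → ⌈·⌉ = 1083
j=5: r + 4k = 1408.911 → ⌈·⌉ = 1409
j=6: r + 5k = 1735.511 → ⌈·⌉ = 1736
j=7: r + 6k = 2062.111 → ⌈·⌉ = 2063
j=8: r + 7k = 2388.711 → ⌈·⌉ = 2389
j=9: r + 8k = 2715.311 → ⌈·⌉ = 2716
j=10: r + 9k = 3041.911 → ⌈·⌉ = 3042

103, 430, 756, 1083, 1409, 1736, 2063, 2389, 2716, 3042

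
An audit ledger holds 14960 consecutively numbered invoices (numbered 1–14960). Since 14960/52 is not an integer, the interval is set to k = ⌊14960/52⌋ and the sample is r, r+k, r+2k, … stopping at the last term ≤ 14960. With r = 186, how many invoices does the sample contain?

52

k = ⌊14960/52⌋ = 287
Achieved size = ⌊(14960 − 186)/287⌋ + 1 = ⌊14774/287⌋ + 1 = 51 + 1 = 52
(last selection: 186 + 51×287 = 14823 ≤ 14960; next would be 15110 > 14960)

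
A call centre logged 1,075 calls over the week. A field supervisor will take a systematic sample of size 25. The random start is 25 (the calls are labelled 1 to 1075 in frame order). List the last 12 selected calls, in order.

584, 627, 670, 713, 756, 799, 842, 885, 928, 971, 1014, 1057

k = N/n = 1075/25 = 43
14th selection = 25 + 13×43 = 584
15th: 584 + 43 = 627
16th: 627 + 43 = 670
17th: 670 + 43 = 713
18th: 713 + 43 = 756
19th: 756 + 43 = 799
20th: 799 + 43 = 842
21st: 842 + 43 = 885
22nd: 885 + 43 = 928
23rd: 928 + 43 = 971
24th: 971 + 43 = 1014
25th: 1014 + 43 = 1057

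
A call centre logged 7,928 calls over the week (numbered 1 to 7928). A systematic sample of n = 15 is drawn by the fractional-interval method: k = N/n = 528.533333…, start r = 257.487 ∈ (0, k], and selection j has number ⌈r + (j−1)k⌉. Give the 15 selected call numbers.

258, 787, 1315, 1844, 2372, 2901, 3429, 3958, 4486, 5015, 5543, 6072, 6600, 7129, 7657

j=1: r + 0k = 257.487 → ⌈·⌉ = 258
j=2: r + 1k = 786.020333… → ⌈·⌉ = 787
j=3: r + 2k = 1314.553666… → ⌈·⌉ = 1315
j=4: r + 3k = 1843.087 → ⌈·⌉ = 1844
j=5: r + 4k = 2371.620333… → ⌈·⌉ = 2372
j=6: r + 5k = 2900.153666… → ⌈·⌉ = 2901
j=7: r + 6k = 3428.687 → ⌈·⌉ = 3429
j=8: r + 7k = 3957.220333… → ⌈·⌉ = 3958
j=9: r + 8k = 4485.753666… → ⌈·⌉ = 4486
j=10: r + 9k = 5014.287 → ⌈·⌉ = 5015
j=11: r + 10k = 5542.820333… → ⌈·⌉ = 5543
j=12: r + 11k = 6071.353666… → ⌈·⌉ = 6072
j=13: r + 12k = 6599.887 → ⌈·⌉ = 6600
j=14: r + 13k = 7128.420333… → ⌈·⌉ = 7129
j=15: r + 14k = 7656.953666… → ⌈·⌉ = 7657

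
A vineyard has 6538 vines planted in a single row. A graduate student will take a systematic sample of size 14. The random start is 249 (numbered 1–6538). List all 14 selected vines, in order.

k = N/n = 6538/14 = 467
vine 1: 249
vine 2: 249 + 467 = 716
vine 3: 716 + 467 = 1183
vine 4: 1183 + 467 = 1650
vine 5: 1650 + 467 = 2117
vine 6: 2117 + 467 = 2584
vine 7: 2584 + 467 = 3051
vine 8: 3051 + 467 = 3518
vine 9: 3518 + 467 = 3985
vine 10: 3985 + 467 = 4452
vine 11: 4452 + 467 = 4919
vine 12: 4919 + 467 = 5386
vine 13: 5386 + 467 = 5853
vine 14: 5853 + 467 = 6320

249, 716, 1183, 1650, 2117, 2584, 3051, 3518, 3985, 4452, 4919, 5386, 5853, 6320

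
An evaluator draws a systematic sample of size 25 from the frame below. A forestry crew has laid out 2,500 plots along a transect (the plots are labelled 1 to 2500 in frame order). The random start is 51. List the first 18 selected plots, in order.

51, 151, 251, 351, 451, 551, 651, 751, 851, 951, 1051, 1151, 1251, 1351, 1451, 1551, 1651, 1751

k = N/n = 2500/25 = 100
plot 1: 51
plot 2: 51 + 100 = 151
plot 3: 151 + 100 = 251
plot 4: 251 + 100 = 351
plot 5: 351 + 100 = 451
plot 6: 451 + 100 = 551
plot 7: 551 + 100 = 651
plot 8: 651 + 100 = 751
plot 9: 751 + 100 = 851
plot 10: 851 + 100 = 951
plot 11: 951 + 100 = 1051
plot 12: 1051 + 100 = 1151
plot 13: 1151 + 100 = 1251
plot 14: 1251 + 100 = 1351
plot 15: 1351 + 100 = 1451
plot 16: 1451 + 100 = 1551
plot 17: 1551 + 100 = 1651
plot 18: 1651 + 100 = 1751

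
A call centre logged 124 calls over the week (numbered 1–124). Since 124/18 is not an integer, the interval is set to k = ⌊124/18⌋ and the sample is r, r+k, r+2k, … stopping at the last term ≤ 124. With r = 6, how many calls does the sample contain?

k = ⌊124/18⌋ = 6
Achieved size = ⌊(124 − 6)/6⌋ + 1 = ⌊118/6⌋ + 1 = 19 + 1 = 20
(last selection: 6 + 19×6 = 120 ≤ 124; next would be 126 > 124)

20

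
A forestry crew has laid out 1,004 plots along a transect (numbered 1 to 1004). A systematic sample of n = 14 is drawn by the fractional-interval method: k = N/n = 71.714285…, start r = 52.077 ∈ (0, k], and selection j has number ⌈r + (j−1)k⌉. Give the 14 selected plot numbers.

j=1: r + 0k = 52.077 → ⌈·⌉ = 53
j=2: r + 1k = 123.791285… → ⌈·⌉ = 124
j=3: r + 2k = 195.505571… → ⌈·⌉ = 196
j=4: r + 3k = 267.219857… → ⌈·⌉ = 268
j=5: r + 4k = 338.934142… → ⌈·⌉ = 339
j=6: r + 5k = 410.648428… → ⌈·⌉ = 411
j=7: r + 6k = 482.362714… → ⌈·⌉ = 483
j=8: r + 7k = 554.077 → ⌈·⌉ = 555
j=9: r + 8k = 625.791285… → ⌈·⌉ = 626
j=10: r + 9k = 697.505571… → ⌈·⌉ = 698
j=11: r + 10k = 769.219857… → ⌈·⌉ = 770
j=12: r + 11k = 840.934142… → ⌈·⌉ = 841
j=13: r + 12k = 912.648428… → ⌈·⌉ = 913
j=14: r + 13k = 984.362714… → ⌈·⌉ = 985

53, 124, 196, 268, 339, 411, 483, 555, 626, 698, 770, 841, 913, 985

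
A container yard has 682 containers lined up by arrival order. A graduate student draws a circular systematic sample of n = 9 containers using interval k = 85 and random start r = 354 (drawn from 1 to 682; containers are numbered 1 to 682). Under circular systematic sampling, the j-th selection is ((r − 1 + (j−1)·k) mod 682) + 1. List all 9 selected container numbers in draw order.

354, 439, 524, 609, 12, 97, 182, 267, 352

Selection 1: 354
Selection 2: 354 + 85 = 439
Selection 3: 439 + 85 = 524
Selection 4: 524 + 85 = 609
Selection 5: 609 + 85 = 694 → 694 − 682 = 12
Selection 6: 12 + 85 = 97
Selection 7: 97 + 85 = 182
Selection 8: 182 + 85 = 267
Selection 9: 267 + 85 = 352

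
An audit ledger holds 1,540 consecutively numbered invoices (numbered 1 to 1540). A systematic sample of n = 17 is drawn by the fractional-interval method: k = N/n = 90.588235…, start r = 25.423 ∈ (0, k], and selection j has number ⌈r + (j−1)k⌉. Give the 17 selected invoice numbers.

26, 117, 207, 298, 388, 479, 569, 660, 751, 841, 932, 1022, 1113, 1204, 1294, 1385, 1475

j=1: r + 0k = 25.423 → ⌈·⌉ = 26
j=2: r + 1k = 116.011235… → ⌈·⌉ = 117
j=3: r + 2k = 206.599470… → ⌈·⌉ = 207
j=4: r + 3k = 297.187705… → ⌈·⌉ = 298
j=5: r + 4k = 387.775941… → ⌈·⌉ = 388
j=6: r + 5k = 478.364176… → ⌈·⌉ = 479
j=7: r + 6k = 568.952411… → ⌈·⌉ = 569
j=8: r + 7k = 659.540647… → ⌈·⌉ = 660
j=9: r + 8k = 750.128882… → ⌈·⌉ = 751
j=10: r + 9k = 840.717117… → ⌈·⌉ = 841
j=11: r + 10k = 931.305352… → ⌈·⌉ = 932
j=12: r + 11k = 1021.893588… → ⌈·⌉ = 1022
j=13: r + 12k = 1112.481823… → ⌈·⌉ = 1113
j=14: r + 13k = 1203.070058… → ⌈·⌉ = 1204
j=15: r + 14k = 1293.658294… → ⌈·⌉ = 1294
j=16: r + 15k = 1384.246529… → ⌈·⌉ = 1385
j=17: r + 16k = 1474.834764… → ⌈·⌉ = 1475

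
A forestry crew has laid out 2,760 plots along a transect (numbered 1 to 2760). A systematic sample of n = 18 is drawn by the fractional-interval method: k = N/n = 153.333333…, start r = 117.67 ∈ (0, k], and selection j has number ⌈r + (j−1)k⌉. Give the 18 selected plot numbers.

118, 272, 425, 578, 732, 885, 1038, 1192, 1345, 1498, 1652, 1805, 1958, 2112, 2265, 2418, 2572, 2725

j=1: r + 0k = 117.67 → ⌈·⌉ = 118
j=2: r + 1k = 271.003333… → ⌈·⌉ = 272
j=3: r + 2k = 424.336666… → ⌈·⌉ = 425
j=4: r + 3k = 577.67 → ⌈·⌉ = 578
j=5: r + 4k = 731.003333… → ⌈·⌉ = 732
j=6: r + 5k = 884.336666… → ⌈·⌉ = 885
j=7: r + 6k = 1037.67 → ⌈·⌉ = 1038
j=8: r + 7k = 1191.003333… → ⌈·⌉ = 1192
j=9: r + 8k = 1344.336666… → ⌈·⌉ = 1345
j=10: r + 9k = 1497.67 → ⌈·⌉ = 1498
j=11: r + 10k = 1651.003333… → ⌈·⌉ = 1652
j=12: r + 11k = 1804.336666… → ⌈·⌉ = 1805
j=13: r + 12k = 1957.67 → ⌈·⌉ = 1958
j=14: r + 13k = 2111.003333… → ⌈·⌉ = 2112
j=15: r + 14k = 2264.336666… → ⌈·⌉ = 2265
j=16: r + 15k = 2417.67 → ⌈·⌉ = 2418
j=17: r + 16k = 2571.003333… → ⌈·⌉ = 2572
j=18: r + 17k = 2724.336666… → ⌈·⌉ = 2725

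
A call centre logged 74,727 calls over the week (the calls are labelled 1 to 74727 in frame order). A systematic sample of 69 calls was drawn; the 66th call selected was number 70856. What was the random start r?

k = 74727/69 = 1083
r = 70856 − (66−1)×1083 = 70856 − 70395 = 461

461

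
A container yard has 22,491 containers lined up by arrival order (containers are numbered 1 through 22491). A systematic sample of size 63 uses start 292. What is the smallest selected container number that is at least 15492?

15643

k = 22491/63 = 357
Steps past start: ⌈(15492 − 292)/357⌉ = ⌈15200/357⌉ = 43
Selected container: 292 + 43×357 = 15643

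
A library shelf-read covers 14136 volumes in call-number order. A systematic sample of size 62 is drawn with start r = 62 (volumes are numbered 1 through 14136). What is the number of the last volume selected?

k = 14136/62 = 228
62nd selection = r + (62−1)·k = 62 + 61×228 = 62 + 13908 = 13970

13970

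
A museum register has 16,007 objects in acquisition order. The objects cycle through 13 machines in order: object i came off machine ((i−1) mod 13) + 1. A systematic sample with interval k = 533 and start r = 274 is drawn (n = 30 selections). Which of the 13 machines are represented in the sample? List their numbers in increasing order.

Consecutive selections differ by k = 533, so their machine numbers differ by 533 mod 13 = 0.
gcd(533, 13) = 13, so the sample visits 13/13 = 1 distinct residues mod 13.
Start 274 is machine 1; the machines hit are 1.

1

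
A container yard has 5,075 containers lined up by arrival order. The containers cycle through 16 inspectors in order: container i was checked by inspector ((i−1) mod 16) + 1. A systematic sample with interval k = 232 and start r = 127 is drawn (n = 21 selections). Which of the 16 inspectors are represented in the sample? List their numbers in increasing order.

7, 15

Consecutive selections differ by k = 232, so their inspector numbers differ by 232 mod 16 = 8.
gcd(232, 16) = 8, so the sample visits 16/8 = 2 distinct residues mod 16.
Start 127 is inspector 15; the inspectors hit are 7, 15.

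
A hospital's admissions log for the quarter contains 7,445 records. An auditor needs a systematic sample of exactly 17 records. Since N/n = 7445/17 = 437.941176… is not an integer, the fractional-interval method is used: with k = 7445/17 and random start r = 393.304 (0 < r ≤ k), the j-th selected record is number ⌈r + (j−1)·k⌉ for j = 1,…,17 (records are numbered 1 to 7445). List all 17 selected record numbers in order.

394, 832, 1270, 1708, 2146, 2584, 3021, 3459, 3897, 4335, 4773, 5211, 5649, 6087, 6525, 6963, 7401

j=1: r + 0k = 393.304 → ⌈·⌉ = 394
j=2: r + 1k = 831.245176… → ⌈·⌉ = 832
j=3: r + 2k = 1269.186352… → ⌈·⌉ = 1270
j=4: r + 3k = 1707.127529… → ⌈·⌉ = 1708
j=5: r + 4k = 2145.068705… → ⌈·⌉ = 2146
j=6: r + 5k = 2583.009882… → ⌈·⌉ = 2584
j=7: r + 6k = 3020.951058… → ⌈·⌉ = 3021
j=8: r + 7k = 3458.892235… → ⌈·⌉ = 3459
j=9: r + 8k = 3896.833411… → ⌈·⌉ = 3897
j=10: r + 9k = 4334.774588… → ⌈·⌉ = 4335
j=11: r + 10k = 4772.715764… → ⌈·⌉ = 4773
j=12: r + 11k = 5210.656941… → ⌈·⌉ = 5211
j=13: r + 12k = 5648.598117… → ⌈·⌉ = 5649
j=14: r + 13k = 6086.539294… → ⌈·⌉ = 6087
j=15: r + 14k = 6524.480470… → ⌈·⌉ = 6525
j=16: r + 15k = 6962.421647… → ⌈·⌉ = 6963
j=17: r + 16k = 7400.362823… → ⌈·⌉ = 7401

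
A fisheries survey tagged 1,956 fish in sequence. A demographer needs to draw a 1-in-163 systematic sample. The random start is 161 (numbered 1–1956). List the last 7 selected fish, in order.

976, 1139, 1302, 1465, 1628, 1791, 1954

6th selection = 161 + 5×163 = 976
7th: 976 + 163 = 1139
8th: 1139 + 163 = 1302
9th: 1302 + 163 = 1465
10th: 1465 + 163 = 1628
11th: 1628 + 163 = 1791
12th: 1791 + 163 = 1954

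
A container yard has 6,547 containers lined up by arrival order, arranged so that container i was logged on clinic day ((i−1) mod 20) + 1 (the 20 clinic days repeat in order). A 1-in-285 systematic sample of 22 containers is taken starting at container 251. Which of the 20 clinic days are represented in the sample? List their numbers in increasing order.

Consecutive selections differ by k = 285, so their clinic day numbers differ by 285 mod 20 = 5.
gcd(285, 20) = 5, so the sample visits 20/5 = 4 distinct residues mod 20.
Start 251 is clinic day 11; the clinic days hit are 1, 6, 11, 16.

1, 6, 11, 16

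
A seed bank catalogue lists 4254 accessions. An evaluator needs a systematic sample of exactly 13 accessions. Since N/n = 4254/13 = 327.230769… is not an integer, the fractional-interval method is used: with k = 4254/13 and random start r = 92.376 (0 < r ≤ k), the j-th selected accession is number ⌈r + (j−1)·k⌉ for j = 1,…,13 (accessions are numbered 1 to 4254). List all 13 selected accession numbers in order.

j=1: r + 0k = 92.376 → ⌈·⌉ = 93
j=2: r + 1k = 419.606769… → ⌈·⌉ = 420
j=3: r + 2k = 746.837538… → ⌈·⌉ = 747
j=4: r + 3k = 1074.068307… → ⌈·⌉ = 1075
j=5: r + 4k = 1401.299076… → ⌈·⌉ = 1402
j=6: r + 5k = 1728.529846… → ⌈·⌉ = 1729
j=7: r + 6k = 2055.760615… → ⌈·⌉ = 2056
j=8: r + 7k = 2382.991384… → ⌈·⌉ = 2383
j=9: r + 8k = 2710.222153… → ⌈·⌉ = 2711
j=10: r + 9k = 3037.452923… → ⌈·⌉ = 3038
j=11: r + 10k = 3364.683692… → ⌈·⌉ = 3365
j=12: r + 11k = 3691.914461… → ⌈·⌉ = 3692
j=13: r + 12k = 4019.145230… → ⌈·⌉ = 4020

93, 420, 747, 1075, 1402, 1729, 2056, 2383, 2711, 3038, 3365, 3692, 4020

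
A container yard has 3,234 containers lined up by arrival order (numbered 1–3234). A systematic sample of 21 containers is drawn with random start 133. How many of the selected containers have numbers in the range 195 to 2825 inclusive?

17

k = 3234/21 = 154
First selection ≥ 195: 133 + ⌈(195−133)/154⌉·154 = 133 + 1×154 = 287
Last selection ≤ 2825: 133 + ⌊(2825−133)/154⌋·154 = 133 + 17×154 = 2751
Count = 17 − 1 + 1 = 17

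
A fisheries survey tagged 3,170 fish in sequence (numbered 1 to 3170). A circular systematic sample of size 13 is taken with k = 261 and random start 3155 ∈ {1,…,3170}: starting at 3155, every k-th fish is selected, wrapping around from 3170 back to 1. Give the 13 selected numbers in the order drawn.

Selection 1: 3155
Selection 2: 3155 + 261 = 3416 → 3416 − 3170 = 246
Selection 3: 246 + 261 = 507
Selection 4: 507 + 261 = 768
Selection 5: 768 + 261 = 1029
Selection 6: 1029 + 261 = 1290
Selection 7: 1290 + 261 = 1551
Selection 8: 1551 + 261 = 1812
Selection 9: 1812 + 261 = 2073
Selection 10: 2073 + 261 = 2334
Selection 11: 2334 + 261 = 2595
Selection 12: 2595 + 261 = 2856
Selection 13: 2856 + 261 = 3117

3155, 246, 507, 768, 1029, 1290, 1551, 1812, 2073, 2334, 2595, 2856, 3117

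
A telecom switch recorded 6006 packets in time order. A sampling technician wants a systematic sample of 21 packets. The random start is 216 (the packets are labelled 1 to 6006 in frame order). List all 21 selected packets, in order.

216, 502, 788, 1074, 1360, 1646, 1932, 2218, 2504, 2790, 3076, 3362, 3648, 3934, 4220, 4506, 4792, 5078, 5364, 5650, 5936

k = N/n = 6006/21 = 286
packet 1: 216
packet 2: 216 + 286 = 502
packet 3: 502 + 286 = 788
packet 4: 788 + 286 = 1074
packet 5: 1074 + 286 = 1360
packet 6: 1360 + 286 = 1646
packet 7: 1646 + 286 = 1932
packet 8: 1932 + 286 = 2218
packet 9: 2218 + 286 = 2504
packet 10: 2504 + 286 = 2790
packet 11: 2790 + 286 = 3076
packet 12: 3076 + 286 = 3362
packet 13: 3362 + 286 = 3648
packet 14: 3648 + 286 = 3934
packet 15: 3934 + 286 = 4220
packet 16: 4220 + 286 = 4506
packet 17: 4506 + 286 = 4792
packet 18: 4792 + 286 = 5078
packet 19: 5078 + 286 = 5364
packet 20: 5364 + 286 = 5650
packet 21: 5650 + 286 = 5936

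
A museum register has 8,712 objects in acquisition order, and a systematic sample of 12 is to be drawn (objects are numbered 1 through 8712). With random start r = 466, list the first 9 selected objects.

466, 1192, 1918, 2644, 3370, 4096, 4822, 5548, 6274

k = N/n = 8712/12 = 726
object 1: 466
object 2: 466 + 726 = 1192
object 3: 1192 + 726 = 1918
object 4: 1918 + 726 = 2644
object 5: 2644 + 726 = 3370
object 6: 3370 + 726 = 4096
object 7: 4096 + 726 = 4822
object 8: 4822 + 726 = 5548
object 9: 5548 + 726 = 6274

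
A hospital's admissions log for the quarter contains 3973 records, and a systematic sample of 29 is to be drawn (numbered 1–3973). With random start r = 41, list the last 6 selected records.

k = N/n = 3973/29 = 137
24th selection = 41 + 23×137 = 3192
25th: 3192 + 137 = 3329
26th: 3329 + 137 = 3466
27th: 3466 + 137 = 3603
28th: 3603 + 137 = 3740
29th: 3740 + 137 = 3877

3192, 3329, 3466, 3603, 3740, 3877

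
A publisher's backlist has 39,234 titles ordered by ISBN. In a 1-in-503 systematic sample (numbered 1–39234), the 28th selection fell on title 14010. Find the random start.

k = 503
r = 14010 − (28−1)×503 = 14010 − 13581 = 429

429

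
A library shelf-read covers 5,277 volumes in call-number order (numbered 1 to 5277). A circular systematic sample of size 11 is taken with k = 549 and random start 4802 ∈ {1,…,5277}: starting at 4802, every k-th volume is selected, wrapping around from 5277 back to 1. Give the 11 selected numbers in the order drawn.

Selection 1: 4802
Selection 2: 4802 + 549 = 5351 → 5351 − 5277 = 74
Selection 3: 74 + 549 = 623
Selection 4: 623 + 549 = 1172
Selection 5: 1172 + 549 = 1721
Selection 6: 1721 + 549 = 2270
Selection 7: 2270 + 549 = 2819
Selection 8: 2819 + 549 = 3368
Selection 9: 3368 + 549 = 3917
Selection 10: 3917 + 549 = 4466
Selection 11: 4466 + 549 = 5015

4802, 74, 623, 1172, 1721, 2270, 2819, 3368, 3917, 4466, 5015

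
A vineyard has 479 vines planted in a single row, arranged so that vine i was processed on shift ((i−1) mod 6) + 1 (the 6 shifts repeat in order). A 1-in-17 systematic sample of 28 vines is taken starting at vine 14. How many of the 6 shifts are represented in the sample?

6

Consecutive selections differ by k = 17, so their shift numbers differ by 17 mod 6 = 5.
gcd(17, 6) = 1, so the sample visits 6/1 = 6 distinct residues mod 6.
Start 14 is shift 2; the shifts hit are 1, 2, 3, 4, 5, 6.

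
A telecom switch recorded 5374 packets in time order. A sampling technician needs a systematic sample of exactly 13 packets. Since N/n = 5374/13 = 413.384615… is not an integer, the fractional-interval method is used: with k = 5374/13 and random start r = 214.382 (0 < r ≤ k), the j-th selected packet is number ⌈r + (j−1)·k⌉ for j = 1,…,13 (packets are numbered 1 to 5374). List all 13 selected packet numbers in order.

215, 628, 1042, 1455, 1868, 2282, 2695, 3109, 3522, 3935, 4349, 4762, 5175

j=1: r + 0k = 214.382 → ⌈·⌉ = 215
j=2: r + 1k = 627.766615… → ⌈·⌉ = 628
j=3: r + 2k = 1041.151230… → ⌈·⌉ = 1042
j=4: r + 3k = 1454.535846… → ⌈·⌉ = 1455
j=5: r + 4k = 1867.920461… → ⌈·⌉ = 1868
j=6: r + 5k = 2281.305076… → ⌈·⌉ = 2282
j=7: r + 6k = 2694.689692… → ⌈·⌉ = 2695
j=8: r + 7k = 3108.074307… → ⌈·⌉ = 3109
j=9: r + 8k = 3521.458923… → ⌈·⌉ = 3522
j=10: r + 9k = 3934.843538… → ⌈·⌉ = 3935
j=11: r + 10k = 4348.228153… → ⌈·⌉ = 4349
j=12: r + 11k = 4761.612769… → ⌈·⌉ = 4762
j=13: r + 12k = 5174.997384… → ⌈·⌉ = 5175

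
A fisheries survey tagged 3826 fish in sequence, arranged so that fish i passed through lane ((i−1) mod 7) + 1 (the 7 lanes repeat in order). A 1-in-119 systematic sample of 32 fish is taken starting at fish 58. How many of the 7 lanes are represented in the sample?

1

Consecutive selections differ by k = 119, so their lane numbers differ by 119 mod 7 = 0.
gcd(119, 7) = 7, so the sample visits 7/7 = 1 distinct residues mod 7.
Start 58 is lane 2; the lanes hit are 2.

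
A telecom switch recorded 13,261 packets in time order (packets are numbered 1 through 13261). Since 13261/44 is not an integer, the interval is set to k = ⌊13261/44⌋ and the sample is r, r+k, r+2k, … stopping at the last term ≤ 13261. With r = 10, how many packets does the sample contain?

45

k = ⌊13261/44⌋ = 301
Achieved size = ⌊(13261 − 10)/301⌋ + 1 = ⌊13251/301⌋ + 1 = 44 + 1 = 45
(last selection: 10 + 44×301 = 13254 ≤ 13261; next would be 13555 > 13261)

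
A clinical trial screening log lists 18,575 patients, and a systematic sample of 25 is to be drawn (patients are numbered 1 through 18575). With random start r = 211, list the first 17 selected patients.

211, 954, 1697, 2440, 3183, 3926, 4669, 5412, 6155, 6898, 7641, 8384, 9127, 9870, 10613, 11356, 12099

k = N/n = 18575/25 = 743
patient 1: 211
patient 2: 211 + 743 = 954
patient 3: 954 + 743 = 1697
patient 4: 1697 + 743 = 2440
patient 5: 2440 + 743 = 3183
patient 6: 3183 + 743 = 3926
patient 7: 3926 + 743 = 4669
patient 8: 4669 + 743 = 5412
patient 9: 5412 + 743 = 6155
patient 10: 6155 + 743 = 6898
patient 11: 6898 + 743 = 7641
patient 12: 7641 + 743 = 8384
patient 13: 8384 + 743 = 9127
patient 14: 9127 + 743 = 9870
patient 15: 9870 + 743 = 10613
patient 16: 10613 + 743 = 11356
patient 17: 11356 + 743 = 12099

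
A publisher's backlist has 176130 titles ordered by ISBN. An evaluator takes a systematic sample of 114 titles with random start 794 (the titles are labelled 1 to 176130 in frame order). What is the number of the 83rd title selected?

k = 176130/114 = 1545
83rd selection = r + (83−1)·k = 794 + 82×1545 = 794 + 126690 = 127484

127484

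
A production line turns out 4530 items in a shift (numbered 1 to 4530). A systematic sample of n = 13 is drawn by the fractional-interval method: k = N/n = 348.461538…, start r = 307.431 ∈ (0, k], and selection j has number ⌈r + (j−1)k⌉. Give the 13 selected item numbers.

308, 656, 1005, 1353, 1702, 2050, 2399, 2747, 3096, 3444, 3793, 4141, 4489

j=1: r + 0k = 307.431 → ⌈·⌉ = 308
j=2: r + 1k = 655.892538… → ⌈·⌉ = 656
j=3: r + 2k = 1004.354076… → ⌈·⌉ = 1005
j=4: r + 3k = 1352.815615… → ⌈·⌉ = 1353
j=5: r + 4k = 1701.277153… → ⌈·⌉ = 1702
j=6: r + 5k = 2049.738692… → ⌈·⌉ = 2050
j=7: r + 6k = 2398.200230… → ⌈·⌉ = 2399
j=8: r + 7k = 2746.661769… → ⌈·⌉ = 2747
j=9: r + 8k = 3095.123307… → ⌈·⌉ = 3096
j=10: r + 9k = 3443.584846… → ⌈·⌉ = 3444
j=11: r + 10k = 3792.046384… → ⌈·⌉ = 3793
j=12: r + 11k = 4140.507923… → ⌈·⌉ = 4141
j=13: r + 12k = 4488.969461… → ⌈·⌉ = 4489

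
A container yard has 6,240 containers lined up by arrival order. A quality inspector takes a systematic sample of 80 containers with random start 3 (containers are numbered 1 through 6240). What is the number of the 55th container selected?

k = 6240/80 = 78
55th selection = r + (55−1)·k = 3 + 54×78 = 3 + 4212 = 4215

4215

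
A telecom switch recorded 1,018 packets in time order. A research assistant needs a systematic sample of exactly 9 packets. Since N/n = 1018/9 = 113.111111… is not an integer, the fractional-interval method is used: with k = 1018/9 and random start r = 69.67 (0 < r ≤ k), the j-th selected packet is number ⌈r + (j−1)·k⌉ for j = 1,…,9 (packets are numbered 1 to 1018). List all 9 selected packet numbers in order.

j=1: r + 0k = 69.67 → ⌈·⌉ = 70
j=2: r + 1k = 182.781111… → ⌈·⌉ = 183
j=3: r + 2k = 295.892222… → ⌈·⌉ = 296
j=4: r + 3k = 409.003333… → ⌈·⌉ = 410
j=5: r + 4k = 522.114444… → ⌈·⌉ = 523
j=6: r + 5k = 635.225555… → ⌈·⌉ = 636
j=7: r + 6k = 748.336666… → ⌈·⌉ = 749
j=8: r + 7k = 861.447777… → ⌈·⌉ = 862
j=9: r + 8k = 974.558888… → ⌈·⌉ = 975

70, 183, 296, 410, 523, 636, 749, 862, 975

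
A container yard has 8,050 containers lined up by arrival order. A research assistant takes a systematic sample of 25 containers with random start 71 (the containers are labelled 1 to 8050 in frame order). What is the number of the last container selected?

k = 8050/25 = 322
25th selection = r + (25−1)·k = 71 + 24×322 = 71 + 7728 = 7799

7799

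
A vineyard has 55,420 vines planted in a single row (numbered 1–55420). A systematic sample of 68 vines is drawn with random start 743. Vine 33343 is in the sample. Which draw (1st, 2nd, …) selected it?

41

k = 55420/68 = 815
position = (33343 − 743)/815 + 1 = 32600/815 + 1 = 40 + 1 = 41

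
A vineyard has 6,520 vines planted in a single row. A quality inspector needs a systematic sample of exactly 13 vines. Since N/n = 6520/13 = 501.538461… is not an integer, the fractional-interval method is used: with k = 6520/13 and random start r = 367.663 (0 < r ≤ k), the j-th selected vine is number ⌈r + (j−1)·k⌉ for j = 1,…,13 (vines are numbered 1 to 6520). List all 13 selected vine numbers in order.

368, 870, 1371, 1873, 2374, 2876, 3377, 3879, 4380, 4882, 5384, 5885, 6387

j=1: r + 0k = 367.663 → ⌈·⌉ = 368
j=2: r + 1k = 869.201461… → ⌈·⌉ = 870
j=3: r + 2k = 1370.739923… → ⌈·⌉ = 1371
j=4: r + 3k = 1872.278384… → ⌈·⌉ = 1873
j=5: r + 4k = 2373.816846… → ⌈·⌉ = 2374
j=6: r + 5k = 2875.355307… → ⌈·⌉ = 2876
j=7: r + 6k = 3376.893769… → ⌈·⌉ = 3377
j=8: r + 7k = 3878.432230… → ⌈·⌉ = 3879
j=9: r + 8k = 4379.970692… → ⌈·⌉ = 4380
j=10: r + 9k = 4881.509153… → ⌈·⌉ = 4882
j=11: r + 10k = 5383.047615… → ⌈·⌉ = 5384
j=12: r + 11k = 5884.586076… → ⌈·⌉ = 5885
j=13: r + 12k = 6386.124538… → ⌈·⌉ = 6387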